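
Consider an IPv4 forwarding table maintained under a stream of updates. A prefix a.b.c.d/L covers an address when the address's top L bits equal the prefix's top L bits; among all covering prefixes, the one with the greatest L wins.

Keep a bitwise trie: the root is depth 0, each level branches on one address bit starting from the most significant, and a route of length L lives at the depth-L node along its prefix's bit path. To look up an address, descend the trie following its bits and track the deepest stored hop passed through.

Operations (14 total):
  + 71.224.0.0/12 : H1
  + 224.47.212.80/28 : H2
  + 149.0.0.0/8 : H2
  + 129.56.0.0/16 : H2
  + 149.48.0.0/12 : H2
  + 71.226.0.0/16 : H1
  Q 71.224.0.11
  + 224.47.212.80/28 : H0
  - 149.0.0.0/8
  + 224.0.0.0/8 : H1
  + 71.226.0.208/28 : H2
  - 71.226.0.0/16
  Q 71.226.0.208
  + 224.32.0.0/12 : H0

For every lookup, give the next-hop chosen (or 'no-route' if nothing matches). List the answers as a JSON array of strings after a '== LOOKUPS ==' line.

Apply in order:
  add 71.224.0.0/12 -> H1 at depth 12
  add 224.47.212.80/28 -> H2 at depth 28
  add 149.0.0.0/8 -> H2 at depth 8
  add 129.56.0.0/16 -> H2 at depth 16
  add 149.48.0.0/12 -> H2 at depth 12
  add 71.226.0.0/16 -> H1 at depth 16
  ? 71.224.0.11  path d0:-→d1:-→d2:-→d3:-→d4:-→d5:-→d6:-→d7:-→d8:-→d9:-→d10:-→d11:-→d12:H1→d13:-→d14:-  best=H1
  add 224.47.212.80/28 -> H0 at depth 28
  - 149.0.0.0/8 clear@8
  add 224.0.0.0/8 -> H1 at depth 8
  add 71.226.0.208/28 -> H2 at depth 28
  - 71.226.0.0/16 clear@16
  ? 71.226.0.208  path d0:-→d1:-→d2:-→d3:-→d4:-→d5:-→d6:-→d7:-→d8:-→d9:-→d10:-→d11:-→d12:H1→d13:-→d14:-→d15:-→d16:-→d17:-→d18:-→d19:-→d20:-→d21:-→d22:-→d23:-→d24:-→d25:-→d26:-→d27:-→d28:H2  best=H2
  add 224.32.0.0/12 -> H0 at depth 12

== LOOKUPS ==
["H1","H2"]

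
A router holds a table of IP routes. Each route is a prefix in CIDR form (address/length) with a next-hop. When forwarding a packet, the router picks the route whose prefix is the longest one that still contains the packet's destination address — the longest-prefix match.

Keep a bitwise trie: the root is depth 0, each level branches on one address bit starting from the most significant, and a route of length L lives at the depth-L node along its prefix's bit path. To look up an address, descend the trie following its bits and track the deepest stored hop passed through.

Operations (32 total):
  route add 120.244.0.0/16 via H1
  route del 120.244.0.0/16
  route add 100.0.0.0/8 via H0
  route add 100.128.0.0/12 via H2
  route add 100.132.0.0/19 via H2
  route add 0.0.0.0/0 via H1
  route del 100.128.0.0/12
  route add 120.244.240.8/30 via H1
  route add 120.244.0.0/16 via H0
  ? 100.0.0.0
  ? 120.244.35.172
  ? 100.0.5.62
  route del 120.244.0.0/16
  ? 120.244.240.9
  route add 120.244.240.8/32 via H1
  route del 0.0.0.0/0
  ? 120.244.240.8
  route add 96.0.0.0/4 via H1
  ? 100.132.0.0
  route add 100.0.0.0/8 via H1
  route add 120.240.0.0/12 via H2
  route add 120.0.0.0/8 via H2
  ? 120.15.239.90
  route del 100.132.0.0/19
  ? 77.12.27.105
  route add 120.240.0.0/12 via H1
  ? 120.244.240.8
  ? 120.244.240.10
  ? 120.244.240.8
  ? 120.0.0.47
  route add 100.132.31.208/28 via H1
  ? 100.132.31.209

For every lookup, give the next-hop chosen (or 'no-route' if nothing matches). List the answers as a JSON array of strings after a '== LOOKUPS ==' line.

Process each operation:
  + 120.244.0.0/16 (H1) depth=16
  del 120.244.0.0/16 (clear depth 16)
  + 100.0.0.0/8 (H0) depth=8
  + 100.128.0.0/12 (H2) depth=12
  + 100.132.0.0/19 (H2) depth=19
  + 0.0.0.0/0 (H1) depth=0
  del 100.128.0.0/12 (clear depth 12)
  + 120.244.240.8/30 (H1) depth=30
  + 120.244.0.0/16 (H0) depth=16
  ? 100.0.0.0  path d0:H1→d1:-→d2:-→d3:-→d4:-→d5:-→d6:-→d7:-→d8:H0  best=H0
  ? 120.244.35.172  path d0:H1→d1:-→d2:-→d3:-→d4:-→d5:-→d6:-→d7:-→d8:-→d9:-→d10:-→d11:-→d12:-→d13:-→d14:-→d15:-→d16:H0  best=H0
  ? 100.0.5.62  path d0:H1→d1:-→d2:-→d3:-→d4:-→d5:-→d6:-→d7:-→d8:H0  best=H0
  del 120.244.0.0/16 (clear depth 16)
  ? 120.244.240.9  path d0:H1→d1:-→d2:-→d3:-→d4:-→d5:-→d6:-→d7:-→d8:-→d9:-→d10:-→d11:-→d12:-→d13:-→d14:-→d15:-→d16:-→d17:-→d18:-→d19:-→d20:-→d21:-→d22:-→d23:-→d24:-→d25:-→d26:-→d27:-→d28:-→d29:-→d30:H1  best=H1
  + 120.244.240.8/32 (H1) depth=32
  del 0.0.0.0/0 (clear depth 0)
  ? 120.244.240.8  path d0:-→d1:-→d2:-→d3:-→d4:-→d5:-→d6:-→d7:-→d8:-→d9:-→d10:-→d11:-→d12:-→d13:-→d14:-→d15:-→d16:-→d17:-→d18:-→d19:-→d20:-→d21:-→d22:-→d23:-→d24:-→d25:-→d26:-→d27:-→d28:-→d29:-→d30:H1→d31:-→d32:H1  best=H1
  + 96.0.0.0/4 (H1) depth=4
  ? 100.132.0.0  path d0:-→d1:-→d2:-→d3:-→d4:H1→d5:-→d6:-→d7:-→d8:H0→d9:-→d10:-→d11:-→d12:-→d13:-→d14:-→d15:-→d16:-→d17:-→d18:-→d19:H2  best=H2
  + 100.0.0.0/8 (H1) depth=8
  + 120.240.0.0/12 (H2) depth=12
  + 120.0.0.0/8 (H2) depth=8
  ? 120.15.239.90  path d0:-→d1:-→d2:-→d3:-→d4:-→d5:-→d6:-→d7:-→d8:H2  best=H2
  del 100.132.0.0/19 (clear depth 19)
  ? 77.12.27.105  path d0:-→d1:-→d2:-  best=no-route
  + 120.240.0.0/12 (H1) depth=12
  ? 120.244.240.8  path d0:-→d1:-→d2:-→d3:-→d4:-→d5:-→d6:-→d7:-→d8:H2→d9:-→d10:-→d11:-→d12:H1→d13:-→d14:-→d15:-→d16:-→d17:-→d18:-→d19:-→d20:-→d21:-→d22:-→d23:-→d24:-→d25:-→d26:-→d27:-→d28:-→d29:-→d30:H1→d31:-→d32:H1  best=H1
  ? 120.244.240.10  path d0:-→d1:-→d2:-→d3:-→d4:-→d5:-→d6:-→d7:-→d8:H2→d9:-→d10:-→d11:-→d12:H1→d13:-→d14:-→d15:-→d16:-→d17:-→d18:-→d19:-→d20:-→d21:-→d22:-→d23:-→d24:-→d25:-→d26:-→d27:-→d28:-→d29:-→d30:H1  best=H1
  ? 120.244.240.8  path d0:-→d1:-→d2:-→d3:-→d4:-→d5:-→d6:-→d7:-→d8:H2→d9:-→d10:-→d11:-→d12:H1→d13:-→d14:-→d15:-→d16:-→d17:-→d18:-→d19:-→d20:-→d21:-→d22:-→d23:-→d24:-→d25:-→d26:-→d27:-→d28:-→d29:-→d30:H1→d31:-→d32:H1  best=H1
  ? 120.0.0.47  path d0:-→d1:-→d2:-→d3:-→d4:-→d5:-→d6:-→d7:-→d8:H2  best=H2
  + 100.132.31.208/28 (H1) depth=28
  ? 100.132.31.209  path d0:-→d1:-→d2:-→d3:-→d4:H1→d5:-→d6:-→d7:-→d8:H1→d9:-→d10:-→d11:-→d12:-→d13:-→d14:-→d15:-→d16:-→d17:-→d18:-→d19:-→d20:-→d21:-→d22:-→d23:-→d24:-→d25:-→d26:-→d27:-→d28:H1  best=H1

== LOOKUPS ==
["H0","H0","H0","H1","H1","H2","H2","no-route","H1","H1","H1","H2","H1"]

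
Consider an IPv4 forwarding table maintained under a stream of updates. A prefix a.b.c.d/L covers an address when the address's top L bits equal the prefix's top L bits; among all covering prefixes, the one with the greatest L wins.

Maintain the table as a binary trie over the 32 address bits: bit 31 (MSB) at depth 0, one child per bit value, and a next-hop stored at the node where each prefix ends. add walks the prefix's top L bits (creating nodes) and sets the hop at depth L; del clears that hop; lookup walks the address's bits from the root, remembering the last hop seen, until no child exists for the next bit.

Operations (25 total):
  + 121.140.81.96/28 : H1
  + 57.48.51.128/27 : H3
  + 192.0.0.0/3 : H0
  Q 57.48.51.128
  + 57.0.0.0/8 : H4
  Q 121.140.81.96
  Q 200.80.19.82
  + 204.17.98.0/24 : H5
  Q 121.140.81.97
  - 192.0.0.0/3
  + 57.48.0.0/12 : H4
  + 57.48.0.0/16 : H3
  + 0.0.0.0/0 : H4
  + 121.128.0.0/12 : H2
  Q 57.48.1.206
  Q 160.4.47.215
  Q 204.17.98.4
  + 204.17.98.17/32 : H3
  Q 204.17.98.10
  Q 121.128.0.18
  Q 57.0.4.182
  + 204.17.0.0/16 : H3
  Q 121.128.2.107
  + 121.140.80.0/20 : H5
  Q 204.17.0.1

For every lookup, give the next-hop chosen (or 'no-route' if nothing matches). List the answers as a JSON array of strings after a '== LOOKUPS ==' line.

Trace:
  add 121.140.81.96/28 -> H1 at depth 28
  add 57.48.51.128/27 -> H3 at depth 27
  add 192.0.0.0/3 -> H0 at depth 3
  Q 57.48.51.128: descend 001110010011000000110011100 ; hops seen [H3] ; pick H3
  add 57.0.0.0/8 -> H4 at depth 8
  Q 121.140.81.96: descend 0111100110001100010100010110 ; hops seen [H1] ; pick H1
  Q 200.80.19.82: descend 110 ; hops seen [H0] ; pick H0
  add 204.17.98.0/24 -> H5 at depth 24
  Q 121.140.81.97: descend 0111100110001100010100010110 ; hops seen [H1] ; pick H1
  - 192.0.0.0/3 clear@3
  add 57.48.0.0/12 -> H4 at depth 12
  add 57.48.0.0/16 -> H3 at depth 16
  add 0.0.0.0/0 -> H4 at depth 0
  add 121.128.0.0/12 -> H2 at depth 12
  Q 57.48.1.206: descend 001110010011000000 ; hops seen [H4,H4,H4,H3] ; pick H3
  Q 160.4.47.215: descend 1 ; hops seen [H4] ; pick H4
  Q 204.17.98.4: descend 110011000001000101100010 ; hops seen [H4,H5] ; pick H5
  add 204.17.98.17/32 -> H3 at depth 32
  Q 204.17.98.10: descend 110011000001000101100010000 ; hops seen [H4,H5] ; pick H5
  Q 121.128.0.18: descend 011110011000 ; hops seen [H4,H2] ; pick H2
  Q 57.0.4.182: descend 0011100100 ; hops seen [H4,H4] ; pick H4
  add 204.17.0.0/16 -> H3 at depth 16
  Q 121.128.2.107: descend 011110011000 ; hops seen [H4,H2] ; pick H2
  add 121.140.80.0/20 -> H5 at depth 20
  Q 204.17.0.1: descend 11001100000100010 ; hops seen [H4,H3] ; pick H3

== LOOKUPS ==
["H3","H1","H0","H1","H3","H4","H5","H5","H2","H4","H2","H3"]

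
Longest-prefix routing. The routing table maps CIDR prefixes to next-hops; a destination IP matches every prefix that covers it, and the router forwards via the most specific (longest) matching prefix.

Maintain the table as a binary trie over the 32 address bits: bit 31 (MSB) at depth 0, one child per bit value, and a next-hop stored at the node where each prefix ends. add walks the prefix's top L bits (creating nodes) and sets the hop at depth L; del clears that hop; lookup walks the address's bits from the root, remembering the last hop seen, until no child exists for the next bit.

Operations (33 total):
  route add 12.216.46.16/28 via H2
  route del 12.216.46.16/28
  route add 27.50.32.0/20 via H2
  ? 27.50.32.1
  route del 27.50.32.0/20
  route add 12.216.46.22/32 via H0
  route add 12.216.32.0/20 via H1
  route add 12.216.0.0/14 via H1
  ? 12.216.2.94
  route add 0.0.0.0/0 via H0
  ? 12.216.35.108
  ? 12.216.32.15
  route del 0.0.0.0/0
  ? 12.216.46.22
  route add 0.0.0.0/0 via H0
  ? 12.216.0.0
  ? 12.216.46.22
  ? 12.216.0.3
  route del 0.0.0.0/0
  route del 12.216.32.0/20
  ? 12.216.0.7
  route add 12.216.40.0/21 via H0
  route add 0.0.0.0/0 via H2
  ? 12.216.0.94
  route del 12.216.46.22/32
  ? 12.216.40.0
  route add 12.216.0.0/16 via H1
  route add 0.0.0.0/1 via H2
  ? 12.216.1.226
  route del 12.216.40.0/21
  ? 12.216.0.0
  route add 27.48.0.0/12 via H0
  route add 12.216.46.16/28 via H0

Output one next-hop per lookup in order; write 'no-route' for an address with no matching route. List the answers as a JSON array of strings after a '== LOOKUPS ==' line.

Trace:
  + 12.216.46.16/28 (H2) depth=28
  del 12.216.46.16/28 (clear depth 28)
  + 27.50.32.0/20 (H2) depth=20
  lookup 27.50.32.1: bits 00011011001100100010 walk d0:-→d1:-→d2:-→d3:-→d4:-→d5:-→d6:-→d7:-→d8:-→d9:-→d10:-→d11:-→d12:-→d13:-→d14:-→d15:-→d16:-→d17:-→d18:-→d19:-→d20:H2 -> H2
  del 27.50.32.0/20 (clear depth 20)
  + 12.216.46.22/32 (H0) depth=32
  + 12.216.32.0/20 (H1) depth=20
  + 12.216.0.0/14 (H1) depth=14
  lookup 12.216.2.94: bits 000011001101100000 walk d0:-→d1:-→d2:-→d3:-→d4:-→d5:-→d6:-→d7:-→d8:-→d9:-→d10:-→d11:-→d12:-→d13:-→d14:H1→d15:-→d16:-→d17:-→d18:- -> H1
  + 0.0.0.0/0 (H0) depth=0
  lookup 12.216.35.108: bits 00001100110110000010 walk d0:H0→d1:-→d2:-→d3:-→d4:-→d5:-→d6:-→d7:-→d8:-→d9:-→d10:-→d11:-→d12:-→d13:-→d14:H1→d15:-→d16:-→d17:-→d18:-→d19:-→d20:H1 -> H1
  lookup 12.216.32.15: bits 00001100110110000010 walk d0:H0→d1:-→d2:-→d3:-→d4:-→d5:-→d6:-→d7:-→d8:-→d9:-→d10:-→d11:-→d12:-→d13:-→d14:H1→d15:-→d16:-→d17:-→d18:-→d19:-→d20:H1 -> H1
  del 0.0.0.0/0 (clear depth 0)
  lookup 12.216.46.22: bits 00001100110110000010111000010110 walk d0:-→d1:-→d2:-→d3:-→d4:-→d5:-→d6:-→d7:-→d8:-→d9:-→d10:-→d11:-→d12:-→d13:-→d14:H1→d15:-→d16:-→d17:-→d18:-→d19:-→d20:H1→d21:-→d22:-→d23:-→d24:-→d25:-→d26:-→d27:-→d28:-→d29:-→d30:-→d31:-→d32:H0 -> H0
  + 0.0.0.0/0 (H0) depth=0
  lookup 12.216.0.0: bits 000011001101100000 walk d0:H0→d1:-→d2:-→d3:-→d4:-→d5:-→d6:-→d7:-→d8:-→d9:-→d10:-→d11:-→d12:-→d13:-→d14:H1→d15:-→d16:-→d17:-→d18:- -> H1
  lookup 12.216.46.22: bits 00001100110110000010111000010110 walk d0:H0→d1:-→d2:-→d3:-→d4:-→d5:-→d6:-→d7:-→d8:-→d9:-→d10:-→d11:-→d12:-→d13:-→d14:H1→d15:-→d16:-→d17:-→d18:-→d19:-→d20:H1→d21:-→d22:-→d23:-→d24:-→d25:-→d26:-→d27:-→d28:-→d29:-→d30:-→d31:-→d32:H0 -> H0
  lookup 12.216.0.3: bits 000011001101100000 walk d0:H0→d1:-→d2:-→d3:-→d4:-→d5:-→d6:-→d7:-→d8:-→d9:-→d10:-→d11:-→d12:-→d13:-→d14:H1→d15:-→d16:-→d17:-→d18:- -> H1
  del 0.0.0.0/0 (clear depth 0)
  del 12.216.32.0/20 (clear depth 20)
  lookup 12.216.0.7: bits 000011001101100000 walk d0:-→d1:-→d2:-→d3:-→d4:-→d5:-→d6:-→d7:-→d8:-→d9:-→d10:-→d11:-→d12:-→d13:-→d14:H1→d15:-→d16:-→d17:-→d18:- -> H1
  + 12.216.40.0/21 (H0) depth=21
  + 0.0.0.0/0 (H2) depth=0
  lookup 12.216.0.94: bits 000011001101100000 walk d0:H2→d1:-→d2:-→d3:-→d4:-→d5:-→d6:-→d7:-→d8:-→d9:-→d10:-→d11:-→d12:-→d13:-→d14:H1→d15:-→d16:-→d17:-→d18:- -> H1
  del 12.216.46.22/32 (clear depth 32)
  lookup 12.216.40.0: bits 000011001101100000101 walk d0:H2→d1:-→d2:-→d3:-→d4:-→d5:-→d6:-→d7:-→d8:-→d9:-→d10:-→d11:-→d12:-→d13:-→d14:H1→d15:-→d16:-→d17:-→d18:-→d19:-→d20:-→d21:H0 -> H0
  + 12.216.0.0/16 (H1) depth=16
  + 0.0.0.0/1 (H2) depth=1
  lookup 12.216.1.226: bits 000011001101100000 walk d0:H2→d1:H2→d2:-→d3:-→d4:-→d5:-→d6:-→d7:-→d8:-→d9:-→d10:-→d11:-→d12:-→d13:-→d14:H1→d15:-→d16:H1→d17:-→d18:- -> H1
  del 12.216.40.0/21 (clear depth 21)
  lookup 12.216.0.0: bits 000011001101100000 walk d0:H2→d1:H2→d2:-→d3:-→d4:-→d5:-→d6:-→d7:-→d8:-→d9:-→d10:-→d11:-→d12:-→d13:-→d14:H1→d15:-→d16:H1→d17:-→d18:- -> H1
  + 27.48.0.0/12 (H0) depth=12
  + 12.216.46.16/28 (H0) depth=28

== LOOKUPS ==
["H2","H1","H1","H1","H0","H1","H0","H1","H1","H1","H0","H1","H1"]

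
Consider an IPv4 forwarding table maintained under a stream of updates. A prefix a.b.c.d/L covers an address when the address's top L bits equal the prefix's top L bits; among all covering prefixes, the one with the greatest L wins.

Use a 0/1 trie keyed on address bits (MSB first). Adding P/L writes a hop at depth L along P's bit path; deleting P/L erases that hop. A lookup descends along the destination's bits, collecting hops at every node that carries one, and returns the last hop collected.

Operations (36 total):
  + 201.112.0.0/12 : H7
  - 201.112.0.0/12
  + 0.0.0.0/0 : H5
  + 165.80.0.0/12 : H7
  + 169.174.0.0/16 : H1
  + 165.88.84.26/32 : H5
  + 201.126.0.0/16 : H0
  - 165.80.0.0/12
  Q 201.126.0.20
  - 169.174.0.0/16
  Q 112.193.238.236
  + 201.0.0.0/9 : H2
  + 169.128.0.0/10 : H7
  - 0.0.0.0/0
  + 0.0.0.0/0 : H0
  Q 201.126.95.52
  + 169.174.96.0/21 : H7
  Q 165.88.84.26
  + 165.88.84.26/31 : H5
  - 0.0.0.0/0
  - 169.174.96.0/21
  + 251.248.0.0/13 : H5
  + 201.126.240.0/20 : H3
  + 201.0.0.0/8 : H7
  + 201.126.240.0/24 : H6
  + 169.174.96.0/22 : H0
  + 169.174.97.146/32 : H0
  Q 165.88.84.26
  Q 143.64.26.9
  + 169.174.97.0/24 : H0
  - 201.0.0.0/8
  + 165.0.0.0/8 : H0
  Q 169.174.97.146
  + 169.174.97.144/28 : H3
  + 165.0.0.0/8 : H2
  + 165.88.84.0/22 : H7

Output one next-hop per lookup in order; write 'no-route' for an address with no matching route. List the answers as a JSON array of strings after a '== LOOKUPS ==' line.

Process each operation:
  add 201.112.0.0/12 -> H7 at depth 12
  - 201.112.0.0/12 clear@12
  add 0.0.0.0/0 -> H5 at depth 0
  add 165.80.0.0/12 -> H7 at depth 12
  add 169.174.0.0/16 -> H1 at depth 16
  add 165.88.84.26/32 -> H5 at depth 32
  add 201.126.0.0/16 -> H0 at depth 16
  - 165.80.0.0/12 clear@12
  ? 201.126.0.20  path d0:H5→d1:-→d2:-→d3:-→d4:-→d5:-→d6:-→d7:-→d8:-→d9:-→d10:-→d11:-→d12:-→d13:-→d14:-→d15:-→d16:H0  best=H0
  - 169.174.0.0/16 clear@16
  ? 112.193.238.236  path d0:H5  best=H5
  add 201.0.0.0/9 -> H2 at depth 9
  add 169.128.0.0/10 -> H7 at depth 10
  - 0.0.0.0/0 clear@0
  add 0.0.0.0/0 -> H0 at depth 0
  ? 201.126.95.52  path d0:H0→d1:-→d2:-→d3:-→d4:-→d5:-→d6:-→d7:-→d8:-→d9:H2→d10:-→d11:-→d12:-→d13:-→d14:-→d15:-→d16:H0  best=H0
  add 169.174.96.0/21 -> H7 at depth 21
  ? 165.88.84.26  path d0:H0→d1:-→d2:-→d3:-→d4:-→d5:-→d6:-→d7:-→d8:-→d9:-→d10:-→d11:-→d12:-→d13:-→d14:-→d15:-→d16:-→d17:-→d18:-→d19:-→d20:-→d21:-→d22:-→d23:-→d24:-→d25:-→d26:-→d27:-→d28:-→d29:-→d30:-→d31:-→d32:H5  best=H5
  add 165.88.84.26/31 -> H5 at depth 31
  - 0.0.0.0/0 clear@0
  - 169.174.96.0/21 clear@21
  add 251.248.0.0/13 -> H5 at depth 13
  add 201.126.240.0/20 -> H3 at depth 20
  add 201.0.0.0/8 -> H7 at depth 8
  add 201.126.240.0/24 -> H6 at depth 24
  add 169.174.96.0/22 -> H0 at depth 22
  add 169.174.97.146/32 -> H0 at depth 32
  ? 165.88.84.26  path d0:-→d1:-→d2:-→d3:-→d4:-→d5:-→d6:-→d7:-→d8:-→d9:-→d10:-→d11:-→d12:-→d13:-→d14:-→d15:-→d16:-→d17:-→d18:-→d19:-→d20:-→d21:-→d22:-→d23:-→d24:-→d25:-→d26:-→d27:-→d28:-→d29:-→d30:-→d31:H5→d32:H5  best=H5
  ? 143.64.26.9  path d0:-→d1:-→d2:-  best=no-route
  add 169.174.97.0/24 -> H0 at depth 24
  - 201.0.0.0/8 clear@8
  add 165.0.0.0/8 -> H0 at depth 8
  ? 169.174.97.146  path d0:-→d1:-→d2:-→d3:-→d4:-→d5:-→d6:-→d7:-→d8:-→d9:-→d10:H7→d11:-→d12:-→d13:-→d14:-→d15:-→d16:-→d17:-→d18:-→d19:-→d20:-→d21:-→d22:H0→d23:-→d24:H0→d25:-→d26:-→d27:-→d28:-→d29:-→d30:-→d31:-→d32:H0  best=H0
  add 169.174.97.144/28 -> H3 at depth 28
  add 165.0.0.0/8 -> H2 at depth 8
  add 165.88.84.0/22 -> H7 at depth 22

== LOOKUPS ==
["H0","H5","H0","H5","H5","no-route","H0"]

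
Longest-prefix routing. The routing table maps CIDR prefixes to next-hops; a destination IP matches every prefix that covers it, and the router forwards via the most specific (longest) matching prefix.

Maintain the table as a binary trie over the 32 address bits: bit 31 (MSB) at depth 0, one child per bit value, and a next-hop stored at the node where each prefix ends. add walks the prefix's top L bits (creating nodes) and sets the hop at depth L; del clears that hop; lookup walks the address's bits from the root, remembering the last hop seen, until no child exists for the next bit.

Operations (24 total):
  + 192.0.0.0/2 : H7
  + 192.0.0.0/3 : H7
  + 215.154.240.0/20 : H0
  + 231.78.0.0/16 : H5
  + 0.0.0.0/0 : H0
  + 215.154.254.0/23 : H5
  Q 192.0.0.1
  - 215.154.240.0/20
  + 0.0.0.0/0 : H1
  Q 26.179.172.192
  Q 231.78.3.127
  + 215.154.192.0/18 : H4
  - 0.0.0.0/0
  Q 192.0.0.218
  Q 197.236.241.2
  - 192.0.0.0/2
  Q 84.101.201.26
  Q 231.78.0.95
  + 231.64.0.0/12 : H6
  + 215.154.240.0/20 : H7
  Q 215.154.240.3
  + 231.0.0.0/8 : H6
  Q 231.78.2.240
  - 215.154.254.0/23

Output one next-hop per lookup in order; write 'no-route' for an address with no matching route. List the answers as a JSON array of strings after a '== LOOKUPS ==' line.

Process each operation:
  + 192.0.0.0/2 (H7) depth=2
  + 192.0.0.0/3 (H7) depth=3
  + 215.154.240.0/20 (H0) depth=20
  + 231.78.0.0/16 (H5) depth=16
  + 0.0.0.0/0 (H0) depth=0
  + 215.154.254.0/23 (H5) depth=23
  Q 192.0.0.1: descend 110 ; hops seen [H0,H7,H7] ; pick H7
  del 215.154.240.0/20 (clear depth 20)
  + 0.0.0.0/0 (H1) depth=0
  Q 26.179.172.192: descend ε ; hops seen [H1] ; pick H1
  Q 231.78.3.127: descend 1110011101001110 ; hops seen [H1,H7,H5] ; pick H5
  + 215.154.192.0/18 (H4) depth=18
  del 0.0.0.0/0 (clear depth 0)
  Q 192.0.0.218: descend 110 ; hops seen [H7,H7] ; pick H7
  Q 197.236.241.2: descend 110 ; hops seen [H7,H7] ; pick H7
  del 192.0.0.0/2 (clear depth 2)
  Q 84.101.201.26: descend ε ; hops seen [∅] ; pick no-route
  Q 231.78.0.95: descend 1110011101001110 ; hops seen [H5] ; pick H5
  + 231.64.0.0/12 (H6) depth=12
  + 215.154.240.0/20 (H7) depth=20
  Q 215.154.240.3: descend 11010111100110101111 ; hops seen [H7,H4,H7] ; pick H7
  + 231.0.0.0/8 (H6) depth=8
  Q 231.78.2.240: descend 1110011101001110 ; hops seen [H6,H6,H5] ; pick H5
  del 215.154.254.0/23 (clear depth 23)

== LOOKUPS ==
["H7","H1","H5","H7","H7","no-route","H5","H7","H5"]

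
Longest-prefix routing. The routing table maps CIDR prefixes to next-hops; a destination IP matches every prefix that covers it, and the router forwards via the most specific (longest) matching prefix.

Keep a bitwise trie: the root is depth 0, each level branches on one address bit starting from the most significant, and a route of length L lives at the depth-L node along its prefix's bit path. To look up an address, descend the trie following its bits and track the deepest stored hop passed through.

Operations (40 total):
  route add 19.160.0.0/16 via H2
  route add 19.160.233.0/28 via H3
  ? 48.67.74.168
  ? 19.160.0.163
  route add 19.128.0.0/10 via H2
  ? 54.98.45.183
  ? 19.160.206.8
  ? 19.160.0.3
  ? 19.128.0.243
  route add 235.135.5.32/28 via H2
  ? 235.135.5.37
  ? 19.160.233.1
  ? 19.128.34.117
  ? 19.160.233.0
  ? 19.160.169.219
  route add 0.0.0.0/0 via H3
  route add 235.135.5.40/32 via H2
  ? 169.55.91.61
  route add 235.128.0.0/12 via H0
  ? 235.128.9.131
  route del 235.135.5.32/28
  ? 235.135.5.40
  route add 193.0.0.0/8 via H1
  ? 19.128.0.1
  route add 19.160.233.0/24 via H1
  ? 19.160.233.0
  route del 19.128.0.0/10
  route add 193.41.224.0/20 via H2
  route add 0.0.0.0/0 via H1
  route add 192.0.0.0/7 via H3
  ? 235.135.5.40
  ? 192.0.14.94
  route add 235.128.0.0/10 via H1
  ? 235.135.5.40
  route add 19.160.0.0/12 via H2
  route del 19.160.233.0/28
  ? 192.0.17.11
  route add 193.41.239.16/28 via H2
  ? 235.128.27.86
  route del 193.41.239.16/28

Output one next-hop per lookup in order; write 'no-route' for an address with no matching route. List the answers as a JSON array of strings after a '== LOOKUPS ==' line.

Process each operation:
  + 19.160.0.0/16 (H2) depth=16
  + 19.160.233.0/28 (H3) depth=28
  ? 48.67.74.168  path d0:-→d1:-→d2:-  best=no-route
  ? 19.160.0.163  path d0:-→d1:-→d2:-→d3:-→d4:-→d5:-→d6:-→d7:-→d8:-→d9:-→d10:-→d11:-→d12:-→d13:-→d14:-→d15:-→d16:H2  best=H2
  + 19.128.0.0/10 (H2) depth=10
  ? 54.98.45.183  path d0:-→d1:-→d2:-  best=no-route
  ? 19.160.206.8  path d0:-→d1:-→d2:-→d3:-→d4:-→d5:-→d6:-→d7:-→d8:-→d9:-→d10:H2→d11:-→d12:-→d13:-→d14:-→d15:-→d16:H2→d17:-→d18:-  best=H2
  ? 19.160.0.3  path d0:-→d1:-→d2:-→d3:-→d4:-→d5:-→d6:-→d7:-→d8:-→d9:-→d10:H2→d11:-→d12:-→d13:-→d14:-→d15:-→d16:H2  best=H2
  ? 19.128.0.243  path d0:-→d1:-→d2:-→d3:-→d4:-→d5:-→d6:-→d7:-→d8:-→d9:-→d10:H2  best=H2
  + 235.135.5.32/28 (H2) depth=28
  ? 235.135.5.37  path d0:-→d1:-→d2:-→d3:-→d4:-→d5:-→d6:-→d7:-→d8:-→d9:-→d10:-→d11:-→d12:-→d13:-→d14:-→d15:-→d16:-→d17:-→d18:-→d19:-→d20:-→d21:-→d22:-→d23:-→d24:-→d25:-→d26:-→d27:-→d28:H2  best=H2
  ? 19.160.233.1  path d0:-→d1:-→d2:-→d3:-→d4:-→d5:-→d6:-→d7:-→d8:-→d9:-→d10:H2→d11:-→d12:-→d13:-→d14:-→d15:-→d16:H2→d17:-→d18:-→d19:-→d20:-→d21:-→d22:-→d23:-→d24:-→d25:-→d26:-→d27:-→d28:H3  best=H3
  ? 19.128.34.117  path d0:-→d1:-→d2:-→d3:-→d4:-→d5:-→d6:-→d7:-→d8:-→d9:-→d10:H2  best=H2
  ? 19.160.233.0  path d0:-→d1:-→d2:-→d3:-→d4:-→d5:-→d6:-→d7:-→d8:-→d9:-→d10:H2→d11:-→d12:-→d13:-→d14:-→d15:-→d16:H2→d17:-→d18:-→d19:-→d20:-→d21:-→d22:-→d23:-→d24:-→d25:-→d26:-→d27:-→d28:H3  best=H3
  ? 19.160.169.219  path d0:-→d1:-→d2:-→d3:-→d4:-→d5:-→d6:-→d7:-→d8:-→d9:-→d10:H2→d11:-→d12:-→d13:-→d14:-→d15:-→d16:H2→d17:-  best=H2
  + 0.0.0.0/0 (H3) depth=0
  + 235.135.5.40/32 (H2) depth=32
  ? 169.55.91.61  path d0:H3→d1:-  best=H3
  + 235.128.0.0/12 (H0) depth=12
  ? 235.128.9.131  path d0:H3→d1:-→d2:-→d3:-→d4:-→d5:-→d6:-→d7:-→d8:-→d9:-→d10:-→d11:-→d12:H0→d13:-  best=H0
  del 235.135.5.32/28 (clear depth 28)
  ? 235.135.5.40  path d0:H3→d1:-→d2:-→d3:-→d4:-→d5:-→d6:-→d7:-→d8:-→d9:-→d10:-→d11:-→d12:H0→d13:-→d14:-→d15:-→d16:-→d17:-→d18:-→d19:-→d20:-→d21:-→d22:-→d23:-→d24:-→d25:-→d26:-→d27:-→d28:-→d29:-→d30:-→d31:-→d32:H2  best=H2
  + 193.0.0.0/8 (H1) depth=8
  ? 19.128.0.1  path d0:H3→d1:-→d2:-→d3:-→d4:-→d5:-→d6:-→d7:-→d8:-→d9:-→d10:H2  best=H2
  + 19.160.233.0/24 (H1) depth=24
  ? 19.160.233.0  path d0:H3→d1:-→d2:-→d3:-→d4:-→d5:-→d6:-→d7:-→d8:-→d9:-→d10:H2→d11:-→d12:-→d13:-→d14:-→d15:-→d16:H2→d17:-→d18:-→d19:-→d20:-→d21:-→d22:-→d23:-→d24:H1→d25:-→d26:-→d27:-→d28:H3  best=H3
  del 19.128.0.0/10 (clear depth 10)
  + 193.41.224.0/20 (H2) depth=20
  + 0.0.0.0/0 (H1) depth=0
  + 192.0.0.0/7 (H3) depth=7
  ? 235.135.5.40  path d0:H1→d1:-→d2:-→d3:-→d4:-→d5:-→d6:-→d7:-→d8:-→d9:-→d10:-→d11:-→d12:H0→d13:-→d14:-→d15:-→d16:-→d17:-→d18:-→d19:-→d20:-→d21:-→d22:-→d23:-→d24:-→d25:-→d26:-→d27:-→d28:-→d29:-→d30:-→d31:-→d32:H2  best=H2
  ? 192.0.14.94  path d0:H1→d1:-→d2:-→d3:-→d4:-→d5:-→d6:-→d7:H3  best=H3
  + 235.128.0.0/10 (H1) depth=10
  ? 235.135.5.40  path d0:H1→d1:-→d2:-→d3:-→d4:-→d5:-→d6:-→d7:-→d8:-→d9:-→d10:H1→d11:-→d12:H0→d13:-→d14:-→d15:-→d16:-→d17:-→d18:-→d19:-→d20:-→d21:-→d22:-→d23:-→d24:-→d25:-→d26:-→d27:-→d28:-→d29:-→d30:-→d31:-→d32:H2  best=H2
  + 19.160.0.0/12 (H2) depth=12
  del 19.160.233.0/28 (clear depth 28)
  ? 192.0.17.11  path d0:H1→d1:-→d2:-→d3:-→d4:-→d5:-→d6:-→d7:H3  best=H3
  + 193.41.239.16/28 (H2) depth=28
  ? 235.128.27.86  path d0:H1→d1:-→d2:-→d3:-→d4:-→d5:-→d6:-→d7:-→d8:-→d9:-→d10:H1→d11:-→d12:H0→d13:-  best=H0
  del 193.41.239.16/28 (clear depth 28)

== LOOKUPS ==
["no-route","H2","no-route","H2","H2","H2","H2","H3","H2","H3","H2","H3","H0","H2","H2","H3","H2","H3","H2","H3","H0"]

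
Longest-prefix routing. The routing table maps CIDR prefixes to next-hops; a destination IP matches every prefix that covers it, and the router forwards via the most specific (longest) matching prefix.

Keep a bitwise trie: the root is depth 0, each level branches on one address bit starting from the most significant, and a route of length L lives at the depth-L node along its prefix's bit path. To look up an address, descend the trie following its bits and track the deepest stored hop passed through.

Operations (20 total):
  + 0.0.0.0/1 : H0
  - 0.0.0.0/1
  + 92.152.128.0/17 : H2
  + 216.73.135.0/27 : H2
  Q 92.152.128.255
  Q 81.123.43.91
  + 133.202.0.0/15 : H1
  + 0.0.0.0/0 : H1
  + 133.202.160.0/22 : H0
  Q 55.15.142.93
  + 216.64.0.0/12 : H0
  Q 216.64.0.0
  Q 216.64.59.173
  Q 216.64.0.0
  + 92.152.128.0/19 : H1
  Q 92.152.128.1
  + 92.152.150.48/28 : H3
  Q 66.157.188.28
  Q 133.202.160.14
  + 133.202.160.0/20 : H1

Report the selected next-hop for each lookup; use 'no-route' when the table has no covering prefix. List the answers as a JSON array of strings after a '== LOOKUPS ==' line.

Trace:
  + 0.0.0.0/1 (H0) depth=1
  del 0.0.0.0/1 (clear depth 1)
  + 92.152.128.0/17 (H2) depth=17
  + 216.73.135.0/27 (H2) depth=27
  Q 92.152.128.255: descend 01011100100110001 ; hops seen [H2] ; pick H2
  Q 81.123.43.91: descend 0101 ; hops seen [∅] ; pick no-route
  + 133.202.0.0/15 (H1) depth=15
  + 0.0.0.0/0 (H1) depth=0
  + 133.202.160.0/22 (H0) depth=22
  Q 55.15.142.93: descend 0 ; hops seen [H1] ; pick H1
  + 216.64.0.0/12 (H0) depth=12
  Q 216.64.0.0: descend 110110000100 ; hops seen [H1,H0] ; pick H0
  Q 216.64.59.173: descend 110110000100 ; hops seen [H1,H0] ; pick H0
  Q 216.64.0.0: descend 110110000100 ; hops seen [H1,H0] ; pick H0
  + 92.152.128.0/19 (H1) depth=19
  Q 92.152.128.1: descend 0101110010011000100 ; hops seen [H1,H2,H1] ; pick H1
  + 92.152.150.48/28 (H3) depth=28
  Q 66.157.188.28: descend 010 ; hops seen [H1] ; pick H1
  Q 133.202.160.14: descend 1000010111001010101000 ; hops seen [H1,H1,H0] ; pick H0
  + 133.202.160.0/20 (H1) depth=20

== LOOKUPS ==
["H2","no-route","H1","H0","H0","H0","H1","H1","H0"]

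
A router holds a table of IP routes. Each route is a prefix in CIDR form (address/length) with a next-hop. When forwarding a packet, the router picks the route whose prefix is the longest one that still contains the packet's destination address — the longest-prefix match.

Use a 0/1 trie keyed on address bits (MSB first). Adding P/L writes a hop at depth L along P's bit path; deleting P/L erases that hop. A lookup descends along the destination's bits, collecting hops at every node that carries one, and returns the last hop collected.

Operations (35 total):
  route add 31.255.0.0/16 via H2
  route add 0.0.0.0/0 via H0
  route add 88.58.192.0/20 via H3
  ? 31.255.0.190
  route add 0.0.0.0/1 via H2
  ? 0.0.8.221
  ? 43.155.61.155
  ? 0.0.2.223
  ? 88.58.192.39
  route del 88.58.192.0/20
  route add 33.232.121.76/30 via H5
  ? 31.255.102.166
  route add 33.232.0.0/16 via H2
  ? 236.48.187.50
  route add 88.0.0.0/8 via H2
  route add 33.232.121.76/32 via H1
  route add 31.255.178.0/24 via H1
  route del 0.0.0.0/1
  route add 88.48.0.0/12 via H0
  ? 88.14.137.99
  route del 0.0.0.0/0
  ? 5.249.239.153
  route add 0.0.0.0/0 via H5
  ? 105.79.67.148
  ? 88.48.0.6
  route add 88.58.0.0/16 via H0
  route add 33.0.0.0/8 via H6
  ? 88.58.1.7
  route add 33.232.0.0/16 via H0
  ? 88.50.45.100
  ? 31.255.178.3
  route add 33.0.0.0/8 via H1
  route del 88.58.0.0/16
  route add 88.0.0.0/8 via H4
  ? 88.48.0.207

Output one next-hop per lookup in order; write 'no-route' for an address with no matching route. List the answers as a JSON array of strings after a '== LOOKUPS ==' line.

Process each operation:
  add 31.255.0.0/16 -> H2 at depth 16
  add 0.0.0.0/0 -> H0 at depth 0
  add 88.58.192.0/20 -> H3 at depth 20
  Q 31.255.0.190: descend 0001111111111111 ; hops seen [H0,H2] ; pick H2
  add 0.0.0.0/1 -> H2 at depth 1
  Q 0.0.8.221: descend 000 ; hops seen [H0,H2] ; pick H2
  Q 43.155.61.155: descend 00 ; hops seen [H0,H2] ; pick H2
  Q 0.0.2.223: descend 000 ; hops seen [H0,H2] ; pick H2
  Q 88.58.192.39: descend 01011000001110101100 ; hops seen [H0,H2,H3] ; pick H3
  - 88.58.192.0/20 clear@20
  add 33.232.121.76/30 -> H5 at depth 30
  Q 31.255.102.166: descend 0001111111111111 ; hops seen [H0,H2,H2] ; pick H2
  add 33.232.0.0/16 -> H2 at depth 16
  Q 236.48.187.50: descend ε ; hops seen [H0] ; pick H0
  add 88.0.0.0/8 -> H2 at depth 8
  add 33.232.121.76/32 -> H1 at depth 32
  add 31.255.178.0/24 -> H1 at depth 24
  - 0.0.0.0/1 clear@1
  add 88.48.0.0/12 -> H0 at depth 12
  Q 88.14.137.99: descend 0101100000 ; hops seen [H0,H2] ; pick H2
  - 0.0.0.0/0 clear@0
  Q 5.249.239.153: descend 000 ; hops seen [∅] ; pick no-route
  add 0.0.0.0/0 -> H5 at depth 0
  Q 105.79.67.148: descend 01 ; hops seen [H5] ; pick H5
  Q 88.48.0.6: descend 010110000011 ; hops seen [H5,H2,H0] ; pick H0
  add 88.58.0.0/16 -> H0 at depth 16
  add 33.0.0.0/8 -> H6 at depth 8
  Q 88.58.1.7: descend 0101100000111010 ; hops seen [H5,H2,H0,H0] ; pick H0
  add 33.232.0.0/16 -> H0 at depth 16
  Q 88.50.45.100: descend 010110000011 ; hops seen [H5,H2,H0] ; pick H0
  Q 31.255.178.3: descend 000111111111111110110010 ; hops seen [H5,H2,H1] ; pick H1
  add 33.0.0.0/8 -> H1 at depth 8
  - 88.58.0.0/16 clear@16
  add 88.0.0.0/8 -> H4 at depth 8
  Q 88.48.0.207: descend 010110000011 ; hops seen [H5,H4,H0] ; pick H0

== LOOKUPS ==
["H2","H2","H2","H2","H3","H2","H0","H2","no-route","H5","H0","H0","H0","H1","H0"]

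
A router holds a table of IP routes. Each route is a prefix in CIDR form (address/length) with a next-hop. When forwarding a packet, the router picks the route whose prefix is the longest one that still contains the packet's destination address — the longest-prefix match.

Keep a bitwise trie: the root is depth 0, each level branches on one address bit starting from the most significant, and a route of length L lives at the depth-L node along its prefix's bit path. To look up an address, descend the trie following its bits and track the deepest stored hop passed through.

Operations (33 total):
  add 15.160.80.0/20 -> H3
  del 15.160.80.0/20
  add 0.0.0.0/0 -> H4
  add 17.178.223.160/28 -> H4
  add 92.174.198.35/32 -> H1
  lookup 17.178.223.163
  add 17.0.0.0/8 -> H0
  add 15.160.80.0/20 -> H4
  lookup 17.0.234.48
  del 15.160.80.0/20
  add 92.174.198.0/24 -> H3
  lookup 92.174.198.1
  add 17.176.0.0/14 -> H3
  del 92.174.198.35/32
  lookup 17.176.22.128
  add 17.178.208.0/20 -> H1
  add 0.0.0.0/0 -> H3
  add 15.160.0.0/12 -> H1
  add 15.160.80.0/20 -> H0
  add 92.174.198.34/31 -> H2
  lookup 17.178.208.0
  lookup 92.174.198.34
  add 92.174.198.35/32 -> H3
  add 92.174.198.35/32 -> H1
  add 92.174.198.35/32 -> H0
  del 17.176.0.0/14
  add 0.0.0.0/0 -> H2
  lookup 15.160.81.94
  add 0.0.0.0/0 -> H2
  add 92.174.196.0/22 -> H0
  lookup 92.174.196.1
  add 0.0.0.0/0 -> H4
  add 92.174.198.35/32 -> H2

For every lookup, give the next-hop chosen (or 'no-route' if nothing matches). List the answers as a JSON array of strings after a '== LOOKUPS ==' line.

Apply in order:
  + 15.160.80.0/20 (H3) depth=20
  del 15.160.80.0/20 (clear depth 20)
  + 0.0.0.0/0 (H4) depth=0
  + 17.178.223.160/28 (H4) depth=28
  + 92.174.198.35/32 (H1) depth=32
  ? 17.178.223.163  path d0:H4→d1:-→d2:-→d3:-→d4:-→d5:-→d6:-→d7:-→d8:-→d9:-→d10:-→d11:-→d12:-→d13:-→d14:-→d15:-→d16:-→d17:-→d18:-→d19:-→d20:-→d21:-→d22:-→d23:-→d24:-→d25:-→d26:-→d27:-→d28:H4  best=H4
  + 17.0.0.0/8 (H0) depth=8
  + 15.160.80.0/20 (H4) depth=20
  ? 17.0.234.48  path d0:H4→d1:-→d2:-→d3:-→d4:-→d5:-→d6:-→d7:-→d8:H0  best=H0
  del 15.160.80.0/20 (clear depth 20)
  + 92.174.198.0/24 (H3) depth=24
  ? 92.174.198.1  path d0:H4→d1:-→d2:-→d3:-→d4:-→d5:-→d6:-→d7:-→d8:-→d9:-→d10:-→d11:-→d12:-→d13:-→d14:-→d15:-→d16:-→d17:-→d18:-→d19:-→d20:-→d21:-→d22:-→d23:-→d24:H3→d25:-→d26:-  best=H3
  + 17.176.0.0/14 (H3) depth=14
  del 92.174.198.35/32 (clear depth 32)
  ? 17.176.22.128  path d0:H4→d1:-→d2:-→d3:-→d4:-→d5:-→d6:-→d7:-→d8:H0→d9:-→d10:-→d11:-→d12:-→d13:-→d14:H3  best=H3
  + 17.178.208.0/20 (H1) depth=20
  + 0.0.0.0/0 (H3) depth=0
  + 15.160.0.0/12 (H1) depth=12
  + 15.160.80.0/20 (H0) depth=20
  + 92.174.198.34/31 (H2) depth=31
  ? 17.178.208.0  path d0:H3→d1:-→d2:-→d3:-→d4:-→d5:-→d6:-→d7:-→d8:H0→d9:-→d10:-→d11:-→d12:-→d13:-→d14:H3→d15:-→d16:-→d17:-→d18:-→d19:-→d20:H1  best=H1
  ? 92.174.198.34  path d0:H3→d1:-→d2:-→d3:-→d4:-→d5:-→d6:-→d7:-→d8:-→d9:-→d10:-→d11:-→d12:-→d13:-→d14:-→d15:-→d16:-→d17:-→d18:-→d19:-→d20:-→d21:-→d22:-→d23:-→d24:H3→d25:-→d26:-→d27:-→d28:-→d29:-→d30:-→d31:H2  best=H2
  + 92.174.198.35/32 (H3) depth=32
  + 92.174.198.35/32 (H1) depth=32
  + 92.174.198.35/32 (H0) depth=32
  del 17.176.0.0/14 (clear depth 14)
  + 0.0.0.0/0 (H2) depth=0
  ? 15.160.81.94  path d0:H2→d1:-→d2:-→d3:-→d4:-→d5:-→d6:-→d7:-→d8:-→d9:-→d10:-→d11:-→d12:H1→d13:-→d14:-→d15:-→d16:-→d17:-→d18:-→d19:-→d20:H0  best=H0
  + 0.0.0.0/0 (H2) depth=0
  + 92.174.196.0/22 (H0) depth=22
  ? 92.174.196.1  path d0:H2→d1:-→d2:-→d3:-→d4:-→d5:-→d6:-→d7:-→d8:-→d9:-→d10:-→d11:-→d12:-→d13:-→d14:-→d15:-→d16:-→d17:-→d18:-→d19:-→d20:-→d21:-→d22:H0  best=H0
  + 0.0.0.0/0 (H4) depth=0
  + 92.174.198.35/32 (H2) depth=32

== LOOKUPS ==
["H4","H0","H3","H3","H1","H2","H0","H0"]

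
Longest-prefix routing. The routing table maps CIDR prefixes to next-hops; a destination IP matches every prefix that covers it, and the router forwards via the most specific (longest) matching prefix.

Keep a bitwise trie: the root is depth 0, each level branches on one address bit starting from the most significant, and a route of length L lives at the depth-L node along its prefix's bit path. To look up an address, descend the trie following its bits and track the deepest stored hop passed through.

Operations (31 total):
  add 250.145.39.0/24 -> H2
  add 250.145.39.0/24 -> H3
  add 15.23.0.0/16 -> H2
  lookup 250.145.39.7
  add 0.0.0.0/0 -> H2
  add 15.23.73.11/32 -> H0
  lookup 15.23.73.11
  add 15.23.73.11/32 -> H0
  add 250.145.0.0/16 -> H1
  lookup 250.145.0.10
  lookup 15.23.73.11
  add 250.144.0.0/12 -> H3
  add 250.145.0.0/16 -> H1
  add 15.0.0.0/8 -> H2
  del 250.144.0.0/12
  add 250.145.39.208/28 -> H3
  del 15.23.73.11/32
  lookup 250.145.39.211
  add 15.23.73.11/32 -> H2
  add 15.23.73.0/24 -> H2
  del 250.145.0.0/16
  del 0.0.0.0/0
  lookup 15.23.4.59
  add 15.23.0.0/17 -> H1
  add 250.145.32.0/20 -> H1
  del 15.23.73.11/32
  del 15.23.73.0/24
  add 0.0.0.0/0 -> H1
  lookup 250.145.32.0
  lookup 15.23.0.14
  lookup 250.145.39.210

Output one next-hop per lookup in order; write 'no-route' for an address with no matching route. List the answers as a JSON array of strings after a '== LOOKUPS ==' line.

Trace:
  + 250.145.39.0/24 (H2) depth=24
  + 250.145.39.0/24 (H3) depth=24
  + 15.23.0.0/16 (H2) depth=16
  lookup 250.145.39.7: bits 111110101001000100100111 walk d0:-→d1:-→d2:-→d3:-→d4:-→d5:-→d6:-→d7:-→d8:-→d9:-→d10:-→d11:-→d12:-→d13:-→d14:-→d15:-→d16:-→d17:-→d18:-→d19:-→d20:-→d21:-→d22:-→d23:-→d24:H3 -> H3
  + 0.0.0.0/0 (H2) depth=0
  + 15.23.73.11/32 (H0) depth=32
  lookup 15.23.73.11: bits 00001111000101110100100100001011 walk d0:H2→d1:-→d2:-→d3:-→d4:-→d5:-→d6:-→d7:-→d8:-→d9:-→d10:-→d11:-→d12:-→d13:-→d14:-→d15:-→d16:H2→d17:-→d18:-→d19:-→d20:-→d21:-→d22:-→d23:-→d24:-→d25:-→d26:-→d27:-→d28:-→d29:-→d30:-→d31:-→d32:H0 -> H0
  + 15.23.73.11/32 (H0) depth=32
  + 250.145.0.0/16 (H1) depth=16
  lookup 250.145.0.10: bits 111110101001000100 walk d0:H2→d1:-→d2:-→d3:-→d4:-→d5:-→d6:-→d7:-→d8:-→d9:-→d10:-→d11:-→d12:-→d13:-→d14:-→d15:-→d16:H1→d17:-→d18:- -> H1
  lookup 15.23.73.11: bits 00001111000101110100100100001011 walk d0:H2→d1:-→d2:-→d3:-→d4:-→d5:-→d6:-→d7:-→d8:-→d9:-→d10:-→d11:-→d12:-→d13:-→d14:-→d15:-→d16:H2→d17:-→d18:-→d19:-→d20:-→d21:-→d22:-→d23:-→d24:-→d25:-→d26:-→d27:-→d28:-→d29:-→d30:-→d31:-→d32:H0 -> H0
  + 250.144.0.0/12 (H3) depth=12
  + 250.145.0.0/16 (H1) depth=16
  + 15.0.0.0/8 (H2) depth=8
  del 250.144.0.0/12 (clear depth 12)
  + 250.145.39.208/28 (H3) depth=28
  del 15.23.73.11/32 (clear depth 32)
  lookup 250.145.39.211: bits 1111101010010001001001111101 walk d0:H2→d1:-→d2:-→d3:-→d4:-→d5:-→d6:-→d7:-→d8:-→d9:-→d10:-→d11:-→d12:-→d13:-→d14:-→d15:-→d16:H1→d17:-→d18:-→d19:-→d20:-→d21:-→d22:-→d23:-→d24:H3→d25:-→d26:-→d27:-→d28:H3 -> H3
  + 15.23.73.11/32 (H2) depth=32
  + 15.23.73.0/24 (H2) depth=24
  del 250.145.0.0/16 (clear depth 16)
  del 0.0.0.0/0 (clear depth 0)
  lookup 15.23.4.59: bits 00001111000101110 walk d0:-→d1:-→d2:-→d3:-→d4:-→d5:-→d6:-→d7:-→d8:H2→d9:-→d10:-→d11:-→d12:-→d13:-→d14:-→d15:-→d16:H2→d17:- -> H2
  + 15.23.0.0/17 (H1) depth=17
  + 250.145.32.0/20 (H1) depth=20
  del 15.23.73.11/32 (clear depth 32)
  del 15.23.73.0/24 (clear depth 24)
  + 0.0.0.0/0 (H1) depth=0
  lookup 250.145.32.0: bits 111110101001000100100 walk d0:H1→d1:-→d2:-→d3:-→d4:-→d5:-→d6:-→d7:-→d8:-→d9:-→d10:-→d11:-→d12:-→d13:-→d14:-→d15:-→d16:-→d17:-→d18:-→d19:-→d20:H1→d21:- -> H1
  lookup 15.23.0.14: bits 00001111000101110 walk d0:H1→d1:-→d2:-→d3:-→d4:-→d5:-→d6:-→d7:-→d8:H2→d9:-→d10:-→d11:-→d12:-→d13:-→d14:-→d15:-→d16:H2→d17:H1 -> H1
  lookup 250.145.39.210: bits 1111101010010001001001111101 walk d0:H1→d1:-→d2:-→d3:-→d4:-→d5:-→d6:-→d7:-→d8:-→d9:-→d10:-→d11:-→d12:-→d13:-→d14:-→d15:-→d16:-→d17:-→d18:-→d19:-→d20:H1→d21:-→d22:-→d23:-→d24:H3→d25:-→d26:-→d27:-→d28:H3 -> H3

== LOOKUPS ==
["H3","H0","H1","H0","H3","H2","H1","H1","H3"]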